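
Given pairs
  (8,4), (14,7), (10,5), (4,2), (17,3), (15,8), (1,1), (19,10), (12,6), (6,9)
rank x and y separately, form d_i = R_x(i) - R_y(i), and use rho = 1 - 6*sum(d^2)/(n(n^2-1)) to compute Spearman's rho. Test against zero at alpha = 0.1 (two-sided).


Step 1: Rank x and y separately (midranks; no ties here).
rank(x): 8->4, 14->7, 10->5, 4->2, 17->9, 15->8, 1->1, 19->10, 12->6, 6->3
rank(y): 4->4, 7->7, 5->5, 2->2, 3->3, 8->8, 1->1, 10->10, 6->6, 9->9
Step 2: d_i = R_x(i) - R_y(i); compute d_i^2.
  (4-4)^2=0, (7-7)^2=0, (5-5)^2=0, (2-2)^2=0, (9-3)^2=36, (8-8)^2=0, (1-1)^2=0, (10-10)^2=0, (6-6)^2=0, (3-9)^2=36
sum(d^2) = 72.
Step 3: rho = 1 - 6*72 / (10*(10^2 - 1)) = 1 - 432/990 = 0.563636.
Step 4: Under H0, t = rho * sqrt((n-2)/(1-rho^2)) = 1.9300 ~ t(8).
Step 5: Two-sided p-value from the t-distribution with 8 df = 0.089724.
Step 6: alpha = 0.1. reject H0.

rho = 0.5636, p = 0.089724, reject H0 at alpha = 0.1.


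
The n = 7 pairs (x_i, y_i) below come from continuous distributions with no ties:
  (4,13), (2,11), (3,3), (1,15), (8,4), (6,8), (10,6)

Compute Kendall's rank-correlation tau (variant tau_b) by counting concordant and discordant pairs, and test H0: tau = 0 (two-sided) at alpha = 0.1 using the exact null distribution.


Step 1: Enumerate the 21 unordered pairs (i,j) with i<j and classify each by sign(x_j-x_i) * sign(y_j-y_i).
  (1,2):dx=-2,dy=-2->C; (1,3):dx=-1,dy=-10->C; (1,4):dx=-3,dy=+2->D; (1,5):dx=+4,dy=-9->D
  (1,6):dx=+2,dy=-5->D; (1,7):dx=+6,dy=-7->D; (2,3):dx=+1,dy=-8->D; (2,4):dx=-1,dy=+4->D
  (2,5):dx=+6,dy=-7->D; (2,6):dx=+4,dy=-3->D; (2,7):dx=+8,dy=-5->D; (3,4):dx=-2,dy=+12->D
  (3,5):dx=+5,dy=+1->C; (3,6):dx=+3,dy=+5->C; (3,7):dx=+7,dy=+3->C; (4,5):dx=+7,dy=-11->D
  (4,6):dx=+5,dy=-7->D; (4,7):dx=+9,dy=-9->D; (5,6):dx=-2,dy=+4->D; (5,7):dx=+2,dy=+2->C
  (6,7):dx=+4,dy=-2->D
Step 2: C = 6, D = 15, total pairs = 21.
Step 3: tau = (C - D)/(n(n-1)/2) = (6 - 15)/21 = -0.428571.
Step 4: Exact two-sided p-value (enumerate n! = 5040 permutations of y under H0): p = 0.238889.
Step 5: alpha = 0.1. fail to reject H0.

tau_b = -0.4286 (C=6, D=15), p = 0.238889, fail to reject H0.


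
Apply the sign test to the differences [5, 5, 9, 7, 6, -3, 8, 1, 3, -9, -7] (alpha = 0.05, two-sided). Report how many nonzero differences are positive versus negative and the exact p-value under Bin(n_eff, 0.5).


Step 1: Discard zero differences. Original n = 11; n_eff = number of nonzero differences = 11.
Nonzero differences (with sign): +5, +5, +9, +7, +6, -3, +8, +1, +3, -9, -7
Step 2: Count signs: positive = 8, negative = 3.
Step 3: Under H0: P(positive) = 0.5, so the number of positives S ~ Bin(11, 0.5).
Step 4: Two-sided exact p-value = sum of Bin(11,0.5) probabilities at or below the observed probability = 0.226562.
Step 5: alpha = 0.05. fail to reject H0.

n_eff = 11, pos = 8, neg = 3, p = 0.226562, fail to reject H0.


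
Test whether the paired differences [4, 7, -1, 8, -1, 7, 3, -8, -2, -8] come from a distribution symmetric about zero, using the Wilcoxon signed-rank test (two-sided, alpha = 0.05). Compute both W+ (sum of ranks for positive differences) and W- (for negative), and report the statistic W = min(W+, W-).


Step 1: Drop any zero differences (none here) and take |d_i|.
|d| = [4, 7, 1, 8, 1, 7, 3, 8, 2, 8]
Step 2: Midrank |d_i| (ties get averaged ranks).
ranks: |4|->5, |7|->6.5, |1|->1.5, |8|->9, |1|->1.5, |7|->6.5, |3|->4, |8|->9, |2|->3, |8|->9
Step 3: Attach original signs; sum ranks with positive sign and with negative sign.
W+ = 5 + 6.5 + 9 + 6.5 + 4 = 31
W- = 1.5 + 1.5 + 9 + 3 + 9 = 24
(Check: W+ + W- = 55 should equal n(n+1)/2 = 55.)
Step 4: Test statistic W = min(W+, W-) = 24.
Step 5: Ties in |d|, so use the tie-corrected normal approximation.
        E[W] = n(n+1)/4 = 10*11/4 = 27.5.
        Tie groups: |d|=1 (t=2), |d|=7 (t=2), |d|=8 (t=3); sum(t^3 - t) = 36.
        Var[W] = n(n+1)(2n+1)/24 - sum(t^3-t)/48 = 2310/24 - 36/48 = 95.5.
        z = (W - E[W]) / sqrt(Var[W]) = (24 - 27.5) / 9.7724 = -0.3582.
        Two-sided p = 2*Phi(z) = 0.720230.
Step 6: alpha = 0.05. fail to reject H0.

W+ = 31, W- = 24, W = min = 24, p = 0.720230, fail to reject H0.


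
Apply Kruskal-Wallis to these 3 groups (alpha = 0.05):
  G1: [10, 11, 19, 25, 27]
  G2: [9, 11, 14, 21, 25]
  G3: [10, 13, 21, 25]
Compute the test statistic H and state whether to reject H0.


Step 1: Combine all N = 14 observations and assign midranks.
sorted (value, group, rank): (9,G2,1), (10,G1,2.5), (10,G3,2.5), (11,G1,4.5), (11,G2,4.5), (13,G3,6), (14,G2,7), (19,G1,8), (21,G2,9.5), (21,G3,9.5), (25,G1,12), (25,G2,12), (25,G3,12), (27,G1,14)
Step 2: Sum ranks within each group.
R_1 = 41 (n_1 = 5)
R_2 = 34 (n_2 = 5)
R_3 = 30 (n_3 = 4)
Step 3: H = 12/(N(N+1)) * sum(R_i^2/n_i) - 3(N+1)
     = 12/(14*15) * (41^2/5 + 34^2/5 + 30^2/4) - 3*15
     = 0.057143 * 792.4 - 45
     = 0.280000.
Step 4: Ties present; correction factor C = 1 - 42/(14^3 - 14) = 0.984615. Corrected H = 0.280000 / 0.984615 = 0.284375.
Step 5: Under H0, H ~ chi^2(2); p-value = 0.867459.
Step 6: alpha = 0.05. fail to reject H0.

H = 0.2844, df = 2, p = 0.867459, fail to reject H0.


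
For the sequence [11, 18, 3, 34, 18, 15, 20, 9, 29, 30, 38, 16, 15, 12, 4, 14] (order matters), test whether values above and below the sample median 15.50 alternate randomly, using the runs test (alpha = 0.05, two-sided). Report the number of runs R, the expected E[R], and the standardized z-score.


Step 1: Compute median = 15.50; label A = above, B = below.
Labels in order: BABAABABAAAABBBB  (n_A = 8, n_B = 8)
Step 2: Count runs R = 9.
Step 3: Under H0 (random ordering), E[R] = 2*n_A*n_B/(n_A+n_B) + 1 = 2*8*8/16 + 1 = 9.0000.
        Var[R] = 2*n_A*n_B*(2*n_A*n_B - n_A - n_B) / ((n_A+n_B)^2 * (n_A+n_B-1)) = 14336/3840 = 3.7333.
        SD[R] = 1.9322.
Step 4: R = E[R], so z = 0 with no continuity correction.
Step 5: Two-sided p-value via normal approximation = 2*(1 - Phi(|z|)) = 1.000000.
Step 6: alpha = 0.05. fail to reject H0.

R = 9, z = 0.0000, p = 1.000000, fail to reject H0.


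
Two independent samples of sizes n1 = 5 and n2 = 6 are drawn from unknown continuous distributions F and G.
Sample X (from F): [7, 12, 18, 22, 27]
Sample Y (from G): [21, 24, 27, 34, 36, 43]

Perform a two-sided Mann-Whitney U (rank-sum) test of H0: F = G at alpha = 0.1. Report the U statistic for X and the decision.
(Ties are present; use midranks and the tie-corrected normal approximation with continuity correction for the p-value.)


Step 1: Combine and sort all 11 observations; assign midranks.
sorted (value, group): (7,X), (12,X), (18,X), (21,Y), (22,X), (24,Y), (27,X), (27,Y), (34,Y), (36,Y), (43,Y)
ranks: 7->1, 12->2, 18->3, 21->4, 22->5, 24->6, 27->7.5, 27->7.5, 34->9, 36->10, 43->11
Step 2: Rank sum for X: R1 = 1 + 2 + 3 + 5 + 7.5 = 18.5.
Step 3: U_X = R1 - n1(n1+1)/2 = 18.5 - 5*6/2 = 18.5 - 15 = 3.5.
       U_Y = n1*n2 - U_X = 30 - 3.5 = 26.5.
Step 4: Ties are present, so use the tie-corrected normal approximation (with continuity correction) for the p-value.
Step 5: p-value = 0.044126; compare to alpha = 0.1. reject H0.

U_X = 3.5, p = 0.044126, reject H0 at alpha = 0.1.


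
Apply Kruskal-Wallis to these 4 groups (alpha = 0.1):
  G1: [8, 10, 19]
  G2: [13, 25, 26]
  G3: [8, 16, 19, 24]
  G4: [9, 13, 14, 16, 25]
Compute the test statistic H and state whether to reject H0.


Step 1: Combine all N = 15 observations and assign midranks.
sorted (value, group, rank): (8,G1,1.5), (8,G3,1.5), (9,G4,3), (10,G1,4), (13,G2,5.5), (13,G4,5.5), (14,G4,7), (16,G3,8.5), (16,G4,8.5), (19,G1,10.5), (19,G3,10.5), (24,G3,12), (25,G2,13.5), (25,G4,13.5), (26,G2,15)
Step 2: Sum ranks within each group.
R_1 = 16 (n_1 = 3)
R_2 = 34 (n_2 = 3)
R_3 = 32.5 (n_3 = 4)
R_4 = 37.5 (n_4 = 5)
Step 3: H = 12/(N(N+1)) * sum(R_i^2/n_i) - 3(N+1)
     = 12/(15*16) * (16^2/3 + 34^2/3 + 32.5^2/4 + 37.5^2/5) - 3*16
     = 0.050000 * 1015.98 - 48
     = 2.798958.
Step 4: Ties present; correction factor C = 1 - 30/(15^3 - 15) = 0.991071. Corrected H = 2.798958 / 0.991071 = 2.824174.
Step 5: Under H0, H ~ chi^2(3); p-value = 0.419536.
Step 6: alpha = 0.1. fail to reject H0.

H = 2.8242, df = 3, p = 0.419536, fail to reject H0.


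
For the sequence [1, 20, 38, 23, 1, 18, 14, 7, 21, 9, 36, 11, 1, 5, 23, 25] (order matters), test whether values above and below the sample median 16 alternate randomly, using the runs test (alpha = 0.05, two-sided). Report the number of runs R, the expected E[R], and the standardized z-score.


Step 1: Compute median = 16; label A = above, B = below.
Labels in order: BAAABABBABABBBAA  (n_A = 8, n_B = 8)
Step 2: Count runs R = 10.
Step 3: Under H0 (random ordering), E[R] = 2*n_A*n_B/(n_A+n_B) + 1 = 2*8*8/16 + 1 = 9.0000.
        Var[R] = 2*n_A*n_B*(2*n_A*n_B - n_A - n_B) / ((n_A+n_B)^2 * (n_A+n_B-1)) = 14336/3840 = 3.7333.
        SD[R] = 1.9322.
Step 4: Continuity-corrected z = (R - 0.5 - E[R]) / SD[R] = (10 - 0.5 - 9.0000) / 1.9322 = 0.2588.
Step 5: Two-sided p-value via normal approximation = 2*(1 - Phi(|z|)) = 0.795809.
Step 6: alpha = 0.05. fail to reject H0.

R = 10, z = 0.2588, p = 0.795809, fail to reject H0.


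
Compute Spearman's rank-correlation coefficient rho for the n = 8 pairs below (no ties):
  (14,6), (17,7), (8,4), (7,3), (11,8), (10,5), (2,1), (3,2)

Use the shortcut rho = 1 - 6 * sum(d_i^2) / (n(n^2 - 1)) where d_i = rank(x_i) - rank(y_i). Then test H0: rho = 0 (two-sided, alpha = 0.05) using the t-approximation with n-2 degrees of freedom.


Step 1: Rank x and y separately (midranks; no ties here).
rank(x): 14->7, 17->8, 8->4, 7->3, 11->6, 10->5, 2->1, 3->2
rank(y): 6->6, 7->7, 4->4, 3->3, 8->8, 5->5, 1->1, 2->2
Step 2: d_i = R_x(i) - R_y(i); compute d_i^2.
  (7-6)^2=1, (8-7)^2=1, (4-4)^2=0, (3-3)^2=0, (6-8)^2=4, (5-5)^2=0, (1-1)^2=0, (2-2)^2=0
sum(d^2) = 6.
Step 3: rho = 1 - 6*6 / (8*(8^2 - 1)) = 1 - 36/504 = 0.928571.
Step 4: Under H0, t = rho * sqrt((n-2)/(1-rho^2)) = 6.1283 ~ t(6).
Step 5: Two-sided p-value from the t-distribution with 6 df = 0.000863.
Step 6: alpha = 0.05. reject H0.

rho = 0.9286, p = 0.000863, reject H0 at alpha = 0.05.


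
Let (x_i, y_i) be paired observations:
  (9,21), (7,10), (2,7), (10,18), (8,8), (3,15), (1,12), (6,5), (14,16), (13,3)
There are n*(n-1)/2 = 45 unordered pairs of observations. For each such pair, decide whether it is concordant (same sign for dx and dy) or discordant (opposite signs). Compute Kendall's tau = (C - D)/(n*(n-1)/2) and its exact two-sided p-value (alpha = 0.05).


Step 1: Enumerate the 45 unordered pairs (i,j) with i<j and classify each by sign(x_j-x_i) * sign(y_j-y_i).
  (1,2):dx=-2,dy=-11->C; (1,3):dx=-7,dy=-14->C; (1,4):dx=+1,dy=-3->D; (1,5):dx=-1,dy=-13->C
  (1,6):dx=-6,dy=-6->C; (1,7):dx=-8,dy=-9->C; (1,8):dx=-3,dy=-16->C; (1,9):dx=+5,dy=-5->D
  (1,10):dx=+4,dy=-18->D; (2,3):dx=-5,dy=-3->C; (2,4):dx=+3,dy=+8->C; (2,5):dx=+1,dy=-2->D
  (2,6):dx=-4,dy=+5->D; (2,7):dx=-6,dy=+2->D; (2,8):dx=-1,dy=-5->C; (2,9):dx=+7,dy=+6->C
  (2,10):dx=+6,dy=-7->D; (3,4):dx=+8,dy=+11->C; (3,5):dx=+6,dy=+1->C; (3,6):dx=+1,dy=+8->C
  (3,7):dx=-1,dy=+5->D; (3,8):dx=+4,dy=-2->D; (3,9):dx=+12,dy=+9->C; (3,10):dx=+11,dy=-4->D
  (4,5):dx=-2,dy=-10->C; (4,6):dx=-7,dy=-3->C; (4,7):dx=-9,dy=-6->C; (4,8):dx=-4,dy=-13->C
  (4,9):dx=+4,dy=-2->D; (4,10):dx=+3,dy=-15->D; (5,6):dx=-5,dy=+7->D; (5,7):dx=-7,dy=+4->D
  (5,8):dx=-2,dy=-3->C; (5,9):dx=+6,dy=+8->C; (5,10):dx=+5,dy=-5->D; (6,7):dx=-2,dy=-3->C
  (6,8):dx=+3,dy=-10->D; (6,9):dx=+11,dy=+1->C; (6,10):dx=+10,dy=-12->D; (7,8):dx=+5,dy=-7->D
  (7,9):dx=+13,dy=+4->C; (7,10):dx=+12,dy=-9->D; (8,9):dx=+8,dy=+11->C; (8,10):dx=+7,dy=-2->D
  (9,10):dx=-1,dy=-13->C
Step 2: C = 25, D = 20, total pairs = 45.
Step 3: tau = (C - D)/(n(n-1)/2) = (25 - 20)/45 = 0.111111.
Step 4: Exact two-sided p-value (enumerate n! = 3628800 permutations of y under H0): p = 0.727490.
Step 5: alpha = 0.05. fail to reject H0.

tau_b = 0.1111 (C=25, D=20), p = 0.727490, fail to reject H0.


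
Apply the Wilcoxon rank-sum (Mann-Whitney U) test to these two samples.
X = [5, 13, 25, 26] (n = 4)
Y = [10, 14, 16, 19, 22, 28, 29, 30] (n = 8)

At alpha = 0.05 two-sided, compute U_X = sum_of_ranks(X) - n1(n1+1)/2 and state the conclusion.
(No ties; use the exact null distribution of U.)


Step 1: Combine and sort all 12 observations; assign midranks.
sorted (value, group): (5,X), (10,Y), (13,X), (14,Y), (16,Y), (19,Y), (22,Y), (25,X), (26,X), (28,Y), (29,Y), (30,Y)
ranks: 5->1, 10->2, 13->3, 14->4, 16->5, 19->6, 22->7, 25->8, 26->9, 28->10, 29->11, 30->12
Step 2: Rank sum for X: R1 = 1 + 3 + 8 + 9 = 21.
Step 3: U_X = R1 - n1(n1+1)/2 = 21 - 4*5/2 = 21 - 10 = 11.
       U_Y = n1*n2 - U_X = 32 - 11 = 21.
Step 4: No ties, so the exact null distribution of U (based on enumerating the C(12,4) = 495 equally likely rank assignments) gives the two-sided p-value.
Step 5: p-value = 0.460606; compare to alpha = 0.05. fail to reject H0.

U_X = 11, p = 0.460606, fail to reject H0 at alpha = 0.05.


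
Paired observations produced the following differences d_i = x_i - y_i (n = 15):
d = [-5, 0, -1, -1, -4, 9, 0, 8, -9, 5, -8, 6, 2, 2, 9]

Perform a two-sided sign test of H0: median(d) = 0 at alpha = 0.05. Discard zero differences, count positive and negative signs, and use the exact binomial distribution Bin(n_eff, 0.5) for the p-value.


Step 1: Discard zero differences. Original n = 15; n_eff = number of nonzero differences = 13.
Nonzero differences (with sign): -5, -1, -1, -4, +9, +8, -9, +5, -8, +6, +2, +2, +9
Step 2: Count signs: positive = 7, negative = 6.
Step 3: Under H0: P(positive) = 0.5, so the number of positives S ~ Bin(13, 0.5).
Step 4: Two-sided exact p-value = sum of Bin(13,0.5) probabilities at or below the observed probability = 1.000000.
Step 5: alpha = 0.05. fail to reject H0.

n_eff = 13, pos = 7, neg = 6, p = 1.000000, fail to reject H0.


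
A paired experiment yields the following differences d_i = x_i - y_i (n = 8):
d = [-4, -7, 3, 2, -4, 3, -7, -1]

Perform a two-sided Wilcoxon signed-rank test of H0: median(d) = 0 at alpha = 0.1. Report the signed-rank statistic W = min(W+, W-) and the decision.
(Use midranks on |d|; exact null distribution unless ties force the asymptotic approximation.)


Step 1: Drop any zero differences (none here) and take |d_i|.
|d| = [4, 7, 3, 2, 4, 3, 7, 1]
Step 2: Midrank |d_i| (ties get averaged ranks).
ranks: |4|->5.5, |7|->7.5, |3|->3.5, |2|->2, |4|->5.5, |3|->3.5, |7|->7.5, |1|->1
Step 3: Attach original signs; sum ranks with positive sign and with negative sign.
W+ = 3.5 + 2 + 3.5 = 9
W- = 5.5 + 7.5 + 5.5 + 7.5 + 1 = 27
(Check: W+ + W- = 36 should equal n(n+1)/2 = 36.)
Step 4: Test statistic W = min(W+, W-) = 9.
Step 5: Ties in |d|, so use the tie-corrected normal approximation.
        E[W] = n(n+1)/4 = 8*9/4 = 18.
        Tie groups: |d|=3 (t=2), |d|=4 (t=2), |d|=7 (t=2); sum(t^3 - t) = 18.
        Var[W] = n(n+1)(2n+1)/24 - sum(t^3-t)/48 = 1224/24 - 18/48 = 50.625.
        z = (W - E[W]) / sqrt(Var[W]) = (9 - 18) / 7.1151 = -1.2649.
        Two-sided p = 2*Phi(z) = 0.205903.
Step 6: alpha = 0.1. fail to reject H0.

W+ = 9, W- = 27, W = min = 9, p = 0.205903, fail to reject H0.


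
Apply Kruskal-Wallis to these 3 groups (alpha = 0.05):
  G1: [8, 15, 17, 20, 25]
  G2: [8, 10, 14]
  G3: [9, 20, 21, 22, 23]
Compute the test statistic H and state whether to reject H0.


Step 1: Combine all N = 13 observations and assign midranks.
sorted (value, group, rank): (8,G1,1.5), (8,G2,1.5), (9,G3,3), (10,G2,4), (14,G2,5), (15,G1,6), (17,G1,7), (20,G1,8.5), (20,G3,8.5), (21,G3,10), (22,G3,11), (23,G3,12), (25,G1,13)
Step 2: Sum ranks within each group.
R_1 = 36 (n_1 = 5)
R_2 = 10.5 (n_2 = 3)
R_3 = 44.5 (n_3 = 5)
Step 3: H = 12/(N(N+1)) * sum(R_i^2/n_i) - 3(N+1)
     = 12/(13*14) * (36^2/5 + 10.5^2/3 + 44.5^2/5) - 3*14
     = 0.065934 * 692 - 42
     = 3.626374.
Step 4: Ties present; correction factor C = 1 - 12/(13^3 - 13) = 0.994505. Corrected H = 3.626374 / 0.994505 = 3.646409.
Step 5: Under H0, H ~ chi^2(2); p-value = 0.161507.
Step 6: alpha = 0.05. fail to reject H0.

H = 3.6464, df = 2, p = 0.161507, fail to reject H0.


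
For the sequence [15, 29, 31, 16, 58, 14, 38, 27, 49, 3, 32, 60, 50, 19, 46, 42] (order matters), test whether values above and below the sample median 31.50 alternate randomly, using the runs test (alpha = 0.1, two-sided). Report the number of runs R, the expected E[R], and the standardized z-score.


Step 1: Compute median = 31.50; label A = above, B = below.
Labels in order: BBBBABABABAAABAA  (n_A = 8, n_B = 8)
Step 2: Count runs R = 10.
Step 3: Under H0 (random ordering), E[R] = 2*n_A*n_B/(n_A+n_B) + 1 = 2*8*8/16 + 1 = 9.0000.
        Var[R] = 2*n_A*n_B*(2*n_A*n_B - n_A - n_B) / ((n_A+n_B)^2 * (n_A+n_B-1)) = 14336/3840 = 3.7333.
        SD[R] = 1.9322.
Step 4: Continuity-corrected z = (R - 0.5 - E[R]) / SD[R] = (10 - 0.5 - 9.0000) / 1.9322 = 0.2588.
Step 5: Two-sided p-value via normal approximation = 2*(1 - Phi(|z|)) = 0.795809.
Step 6: alpha = 0.1. fail to reject H0.

R = 10, z = 0.2588, p = 0.795809, fail to reject H0.


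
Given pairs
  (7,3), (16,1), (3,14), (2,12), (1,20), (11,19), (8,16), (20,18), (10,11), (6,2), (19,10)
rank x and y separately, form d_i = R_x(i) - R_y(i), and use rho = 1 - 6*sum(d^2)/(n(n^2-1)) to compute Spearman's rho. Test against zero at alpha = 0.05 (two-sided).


Step 1: Rank x and y separately (midranks; no ties here).
rank(x): 7->5, 16->9, 3->3, 2->2, 1->1, 11->8, 8->6, 20->11, 10->7, 6->4, 19->10
rank(y): 3->3, 1->1, 14->7, 12->6, 20->11, 19->10, 16->8, 18->9, 11->5, 2->2, 10->4
Step 2: d_i = R_x(i) - R_y(i); compute d_i^2.
  (5-3)^2=4, (9-1)^2=64, (3-7)^2=16, (2-6)^2=16, (1-11)^2=100, (8-10)^2=4, (6-8)^2=4, (11-9)^2=4, (7-5)^2=4, (4-2)^2=4, (10-4)^2=36
sum(d^2) = 256.
Step 3: rho = 1 - 6*256 / (11*(11^2 - 1)) = 1 - 1536/1320 = -0.163636.
Step 4: Under H0, t = rho * sqrt((n-2)/(1-rho^2)) = -0.4976 ~ t(9).
Step 5: Two-sided p-value from the t-distribution with 9 df = 0.630685.
Step 6: alpha = 0.05. fail to reject H0.

rho = -0.1636, p = 0.630685, fail to reject H0 at alpha = 0.05.


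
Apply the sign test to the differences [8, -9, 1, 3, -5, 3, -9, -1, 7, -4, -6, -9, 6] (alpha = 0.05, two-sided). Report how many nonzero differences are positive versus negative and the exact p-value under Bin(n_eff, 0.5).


Step 1: Discard zero differences. Original n = 13; n_eff = number of nonzero differences = 13.
Nonzero differences (with sign): +8, -9, +1, +3, -5, +3, -9, -1, +7, -4, -6, -9, +6
Step 2: Count signs: positive = 6, negative = 7.
Step 3: Under H0: P(positive) = 0.5, so the number of positives S ~ Bin(13, 0.5).
Step 4: Two-sided exact p-value = sum of Bin(13,0.5) probabilities at or below the observed probability = 1.000000.
Step 5: alpha = 0.05. fail to reject H0.

n_eff = 13, pos = 6, neg = 7, p = 1.000000, fail to reject H0.


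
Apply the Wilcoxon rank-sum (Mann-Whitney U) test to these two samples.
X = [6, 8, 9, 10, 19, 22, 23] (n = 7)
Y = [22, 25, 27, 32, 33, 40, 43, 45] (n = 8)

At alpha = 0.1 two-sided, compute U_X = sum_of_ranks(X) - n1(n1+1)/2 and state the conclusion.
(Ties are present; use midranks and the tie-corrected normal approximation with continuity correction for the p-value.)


Step 1: Combine and sort all 15 observations; assign midranks.
sorted (value, group): (6,X), (8,X), (9,X), (10,X), (19,X), (22,X), (22,Y), (23,X), (25,Y), (27,Y), (32,Y), (33,Y), (40,Y), (43,Y), (45,Y)
ranks: 6->1, 8->2, 9->3, 10->4, 19->5, 22->6.5, 22->6.5, 23->8, 25->9, 27->10, 32->11, 33->12, 40->13, 43->14, 45->15
Step 2: Rank sum for X: R1 = 1 + 2 + 3 + 4 + 5 + 6.5 + 8 = 29.5.
Step 3: U_X = R1 - n1(n1+1)/2 = 29.5 - 7*8/2 = 29.5 - 28 = 1.5.
       U_Y = n1*n2 - U_X = 56 - 1.5 = 54.5.
Step 4: Ties are present, so use the tie-corrected normal approximation (with continuity correction) for the p-value.
Step 5: p-value = 0.002599; compare to alpha = 0.1. reject H0.

U_X = 1.5, p = 0.002599, reject H0 at alpha = 0.1.


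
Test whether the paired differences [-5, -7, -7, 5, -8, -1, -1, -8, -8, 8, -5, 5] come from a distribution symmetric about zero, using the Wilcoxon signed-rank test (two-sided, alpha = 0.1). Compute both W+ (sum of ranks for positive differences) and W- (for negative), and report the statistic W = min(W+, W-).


Step 1: Drop any zero differences (none here) and take |d_i|.
|d| = [5, 7, 7, 5, 8, 1, 1, 8, 8, 8, 5, 5]
Step 2: Midrank |d_i| (ties get averaged ranks).
ranks: |5|->4.5, |7|->7.5, |7|->7.5, |5|->4.5, |8|->10.5, |1|->1.5, |1|->1.5, |8|->10.5, |8|->10.5, |8|->10.5, |5|->4.5, |5|->4.5
Step 3: Attach original signs; sum ranks with positive sign and with negative sign.
W+ = 4.5 + 10.5 + 4.5 = 19.5
W- = 4.5 + 7.5 + 7.5 + 10.5 + 1.5 + 1.5 + 10.5 + 10.5 + 4.5 = 58.5
(Check: W+ + W- = 78 should equal n(n+1)/2 = 78.)
Step 4: Test statistic W = min(W+, W-) = 19.5.
Step 5: Ties in |d|, so use the tie-corrected normal approximation.
        E[W] = n(n+1)/4 = 12*13/4 = 39.
        Tie groups: |d|=1 (t=2), |d|=5 (t=4), |d|=7 (t=2), |d|=8 (t=4); sum(t^3 - t) = 132.
        Var[W] = n(n+1)(2n+1)/24 - sum(t^3-t)/48 = 3900/24 - 132/48 = 159.75.
        z = (W - E[W]) / sqrt(Var[W]) = (19.5 - 39) / 12.6392 = -1.5428.
        Two-sided p = 2*Phi(z) = 0.122875.
Step 6: alpha = 0.1. fail to reject H0.

W+ = 19.5, W- = 58.5, W = min = 19.5, p = 0.122875, fail to reject H0.


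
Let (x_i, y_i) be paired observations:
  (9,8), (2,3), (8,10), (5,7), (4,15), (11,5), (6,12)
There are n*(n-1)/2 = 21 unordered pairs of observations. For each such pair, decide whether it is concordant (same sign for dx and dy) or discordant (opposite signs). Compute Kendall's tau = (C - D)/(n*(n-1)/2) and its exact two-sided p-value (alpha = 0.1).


Step 1: Enumerate the 21 unordered pairs (i,j) with i<j and classify each by sign(x_j-x_i) * sign(y_j-y_i).
  (1,2):dx=-7,dy=-5->C; (1,3):dx=-1,dy=+2->D; (1,4):dx=-4,dy=-1->C; (1,5):dx=-5,dy=+7->D
  (1,6):dx=+2,dy=-3->D; (1,7):dx=-3,dy=+4->D; (2,3):dx=+6,dy=+7->C; (2,4):dx=+3,dy=+4->C
  (2,5):dx=+2,dy=+12->C; (2,6):dx=+9,dy=+2->C; (2,7):dx=+4,dy=+9->C; (3,4):dx=-3,dy=-3->C
  (3,5):dx=-4,dy=+5->D; (3,6):dx=+3,dy=-5->D; (3,7):dx=-2,dy=+2->D; (4,5):dx=-1,dy=+8->D
  (4,6):dx=+6,dy=-2->D; (4,7):dx=+1,dy=+5->C; (5,6):dx=+7,dy=-10->D; (5,7):dx=+2,dy=-3->D
  (6,7):dx=-5,dy=+7->D
Step 2: C = 9, D = 12, total pairs = 21.
Step 3: tau = (C - D)/(n(n-1)/2) = (9 - 12)/21 = -0.142857.
Step 4: Exact two-sided p-value (enumerate n! = 5040 permutations of y under H0): p = 0.772619.
Step 5: alpha = 0.1. fail to reject H0.

tau_b = -0.1429 (C=9, D=12), p = 0.772619, fail to reject H0.


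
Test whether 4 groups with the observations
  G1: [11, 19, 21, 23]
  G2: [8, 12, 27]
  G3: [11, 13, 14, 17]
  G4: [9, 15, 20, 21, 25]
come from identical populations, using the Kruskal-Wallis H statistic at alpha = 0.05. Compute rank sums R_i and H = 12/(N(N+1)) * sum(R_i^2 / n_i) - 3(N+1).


Step 1: Combine all N = 16 observations and assign midranks.
sorted (value, group, rank): (8,G2,1), (9,G4,2), (11,G1,3.5), (11,G3,3.5), (12,G2,5), (13,G3,6), (14,G3,7), (15,G4,8), (17,G3,9), (19,G1,10), (20,G4,11), (21,G1,12.5), (21,G4,12.5), (23,G1,14), (25,G4,15), (27,G2,16)
Step 2: Sum ranks within each group.
R_1 = 40 (n_1 = 4)
R_2 = 22 (n_2 = 3)
R_3 = 25.5 (n_3 = 4)
R_4 = 48.5 (n_4 = 5)
Step 3: H = 12/(N(N+1)) * sum(R_i^2/n_i) - 3(N+1)
     = 12/(16*17) * (40^2/4 + 22^2/3 + 25.5^2/4 + 48.5^2/5) - 3*17
     = 0.044118 * 1194.35 - 51
     = 1.691728.
Step 4: Ties present; correction factor C = 1 - 12/(16^3 - 16) = 0.997059. Corrected H = 1.691728 / 0.997059 = 1.696718.
Step 5: Under H0, H ~ chi^2(3); p-value = 0.637664.
Step 6: alpha = 0.05. fail to reject H0.

H = 1.6967, df = 3, p = 0.637664, fail to reject H0.


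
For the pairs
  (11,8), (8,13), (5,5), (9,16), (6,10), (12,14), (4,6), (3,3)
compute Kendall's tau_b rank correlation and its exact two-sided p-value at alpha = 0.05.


Step 1: Enumerate the 28 unordered pairs (i,j) with i<j and classify each by sign(x_j-x_i) * sign(y_j-y_i).
  (1,2):dx=-3,dy=+5->D; (1,3):dx=-6,dy=-3->C; (1,4):dx=-2,dy=+8->D; (1,5):dx=-5,dy=+2->D
  (1,6):dx=+1,dy=+6->C; (1,7):dx=-7,dy=-2->C; (1,8):dx=-8,dy=-5->C; (2,3):dx=-3,dy=-8->C
  (2,4):dx=+1,dy=+3->C; (2,5):dx=-2,dy=-3->C; (2,6):dx=+4,dy=+1->C; (2,7):dx=-4,dy=-7->C
  (2,8):dx=-5,dy=-10->C; (3,4):dx=+4,dy=+11->C; (3,5):dx=+1,dy=+5->C; (3,6):dx=+7,dy=+9->C
  (3,7):dx=-1,dy=+1->D; (3,8):dx=-2,dy=-2->C; (4,5):dx=-3,dy=-6->C; (4,6):dx=+3,dy=-2->D
  (4,7):dx=-5,dy=-10->C; (4,8):dx=-6,dy=-13->C; (5,6):dx=+6,dy=+4->C; (5,7):dx=-2,dy=-4->C
  (5,8):dx=-3,dy=-7->C; (6,7):dx=-8,dy=-8->C; (6,8):dx=-9,dy=-11->C; (7,8):dx=-1,dy=-3->C
Step 2: C = 23, D = 5, total pairs = 28.
Step 3: tau = (C - D)/(n(n-1)/2) = (23 - 5)/28 = 0.642857.
Step 4: Exact two-sided p-value (enumerate n! = 40320 permutations of y under H0): p = 0.031151.
Step 5: alpha = 0.05. reject H0.

tau_b = 0.6429 (C=23, D=5), p = 0.031151, reject H0.


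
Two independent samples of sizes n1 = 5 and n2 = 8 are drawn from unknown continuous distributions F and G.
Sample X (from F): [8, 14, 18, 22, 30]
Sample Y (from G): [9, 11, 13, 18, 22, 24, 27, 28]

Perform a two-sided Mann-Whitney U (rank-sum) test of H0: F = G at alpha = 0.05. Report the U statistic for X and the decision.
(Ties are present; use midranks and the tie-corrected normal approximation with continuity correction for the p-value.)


Step 1: Combine and sort all 13 observations; assign midranks.
sorted (value, group): (8,X), (9,Y), (11,Y), (13,Y), (14,X), (18,X), (18,Y), (22,X), (22,Y), (24,Y), (27,Y), (28,Y), (30,X)
ranks: 8->1, 9->2, 11->3, 13->4, 14->5, 18->6.5, 18->6.5, 22->8.5, 22->8.5, 24->10, 27->11, 28->12, 30->13
Step 2: Rank sum for X: R1 = 1 + 5 + 6.5 + 8.5 + 13 = 34.
Step 3: U_X = R1 - n1(n1+1)/2 = 34 - 5*6/2 = 34 - 15 = 19.
       U_Y = n1*n2 - U_X = 40 - 19 = 21.
Step 4: Ties are present, so use the tie-corrected normal approximation (with continuity correction) for the p-value.
Step 5: p-value = 0.941492; compare to alpha = 0.05. fail to reject H0.

U_X = 19, p = 0.941492, fail to reject H0 at alpha = 0.05.


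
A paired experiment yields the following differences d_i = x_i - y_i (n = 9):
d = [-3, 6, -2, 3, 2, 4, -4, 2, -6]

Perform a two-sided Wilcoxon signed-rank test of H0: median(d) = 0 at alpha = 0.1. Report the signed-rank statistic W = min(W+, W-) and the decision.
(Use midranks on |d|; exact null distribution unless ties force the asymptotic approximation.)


Step 1: Drop any zero differences (none here) and take |d_i|.
|d| = [3, 6, 2, 3, 2, 4, 4, 2, 6]
Step 2: Midrank |d_i| (ties get averaged ranks).
ranks: |3|->4.5, |6|->8.5, |2|->2, |3|->4.5, |2|->2, |4|->6.5, |4|->6.5, |2|->2, |6|->8.5
Step 3: Attach original signs; sum ranks with positive sign and with negative sign.
W+ = 8.5 + 4.5 + 2 + 6.5 + 2 = 23.5
W- = 4.5 + 2 + 6.5 + 8.5 = 21.5
(Check: W+ + W- = 45 should equal n(n+1)/2 = 45.)
Step 4: Test statistic W = min(W+, W-) = 21.5.
Step 5: Ties in |d|, so use the tie-corrected normal approximation.
        E[W] = n(n+1)/4 = 9*10/4 = 22.5.
        Tie groups: |d|=2 (t=3), |d|=3 (t=2), |d|=4 (t=2), |d|=6 (t=2); sum(t^3 - t) = 42.
        Var[W] = n(n+1)(2n+1)/24 - sum(t^3-t)/48 = 1710/24 - 42/48 = 70.375.
        z = (W - E[W]) / sqrt(Var[W]) = (21.5 - 22.5) / 8.3890 = -0.1192.
        Two-sided p = 2*Phi(z) = 0.905114.
Step 6: alpha = 0.1. fail to reject H0.

W+ = 23.5, W- = 21.5, W = min = 21.5, p = 0.905114, fail to reject H0.


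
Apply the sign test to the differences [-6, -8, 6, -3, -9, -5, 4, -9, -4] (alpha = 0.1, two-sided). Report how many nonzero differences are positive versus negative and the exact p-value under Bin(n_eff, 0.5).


Step 1: Discard zero differences. Original n = 9; n_eff = number of nonzero differences = 9.
Nonzero differences (with sign): -6, -8, +6, -3, -9, -5, +4, -9, -4
Step 2: Count signs: positive = 2, negative = 7.
Step 3: Under H0: P(positive) = 0.5, so the number of positives S ~ Bin(9, 0.5).
Step 4: Two-sided exact p-value = sum of Bin(9,0.5) probabilities at or below the observed probability = 0.179688.
Step 5: alpha = 0.1. fail to reject H0.

n_eff = 9, pos = 2, neg = 7, p = 0.179688, fail to reject H0.


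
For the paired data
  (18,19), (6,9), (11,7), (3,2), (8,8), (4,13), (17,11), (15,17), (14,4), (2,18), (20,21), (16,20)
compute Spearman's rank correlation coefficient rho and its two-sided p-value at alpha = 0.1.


Step 1: Rank x and y separately (midranks; no ties here).
rank(x): 18->11, 6->4, 11->6, 3->2, 8->5, 4->3, 17->10, 15->8, 14->7, 2->1, 20->12, 16->9
rank(y): 19->10, 9->5, 7->3, 2->1, 8->4, 13->7, 11->6, 17->8, 4->2, 18->9, 21->12, 20->11
Step 2: d_i = R_x(i) - R_y(i); compute d_i^2.
  (11-10)^2=1, (4-5)^2=1, (6-3)^2=9, (2-1)^2=1, (5-4)^2=1, (3-7)^2=16, (10-6)^2=16, (8-8)^2=0, (7-2)^2=25, (1-9)^2=64, (12-12)^2=0, (9-11)^2=4
sum(d^2) = 138.
Step 3: rho = 1 - 6*138 / (12*(12^2 - 1)) = 1 - 828/1716 = 0.517483.
Step 4: Under H0, t = rho * sqrt((n-2)/(1-rho^2)) = 1.9124 ~ t(10).
Step 5: Two-sided p-value from the t-distribution with 10 df = 0.084869.
Step 6: alpha = 0.1. reject H0.

rho = 0.5175, p = 0.084869, reject H0 at alpha = 0.1.


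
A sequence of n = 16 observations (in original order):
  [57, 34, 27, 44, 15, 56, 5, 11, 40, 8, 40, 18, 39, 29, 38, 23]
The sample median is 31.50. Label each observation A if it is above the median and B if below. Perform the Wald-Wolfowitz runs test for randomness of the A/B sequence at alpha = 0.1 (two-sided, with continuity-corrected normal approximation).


Step 1: Compute median = 31.50; label A = above, B = below.
Labels in order: AABABABBABABABAB  (n_A = 8, n_B = 8)
Step 2: Count runs R = 14.
Step 3: Under H0 (random ordering), E[R] = 2*n_A*n_B/(n_A+n_B) + 1 = 2*8*8/16 + 1 = 9.0000.
        Var[R] = 2*n_A*n_B*(2*n_A*n_B - n_A - n_B) / ((n_A+n_B)^2 * (n_A+n_B-1)) = 14336/3840 = 3.7333.
        SD[R] = 1.9322.
Step 4: Continuity-corrected z = (R - 0.5 - E[R]) / SD[R] = (14 - 0.5 - 9.0000) / 1.9322 = 2.3290.
Step 5: Two-sided p-value via normal approximation = 2*(1 - Phi(|z|)) = 0.019861.
Step 6: alpha = 0.1. reject H0.

R = 14, z = 2.3290, p = 0.019861, reject H0.


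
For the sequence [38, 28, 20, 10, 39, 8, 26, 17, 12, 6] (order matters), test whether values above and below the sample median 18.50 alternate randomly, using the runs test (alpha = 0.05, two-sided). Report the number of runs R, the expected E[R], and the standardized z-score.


Step 1: Compute median = 18.50; label A = above, B = below.
Labels in order: AAABABABBB  (n_A = 5, n_B = 5)
Step 2: Count runs R = 6.
Step 3: Under H0 (random ordering), E[R] = 2*n_A*n_B/(n_A+n_B) + 1 = 2*5*5/10 + 1 = 6.0000.
        Var[R] = 2*n_A*n_B*(2*n_A*n_B - n_A - n_B) / ((n_A+n_B)^2 * (n_A+n_B-1)) = 2000/900 = 2.2222.
        SD[R] = 1.4907.
Step 4: R = E[R], so z = 0 with no continuity correction.
Step 5: Two-sided p-value via normal approximation = 2*(1 - Phi(|z|)) = 1.000000.
Step 6: alpha = 0.05. fail to reject H0.

R = 6, z = 0.0000, p = 1.000000, fail to reject H0.


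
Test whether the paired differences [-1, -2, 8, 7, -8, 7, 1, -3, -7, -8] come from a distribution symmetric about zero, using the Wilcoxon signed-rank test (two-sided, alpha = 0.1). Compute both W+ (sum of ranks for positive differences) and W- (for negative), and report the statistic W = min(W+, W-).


Step 1: Drop any zero differences (none here) and take |d_i|.
|d| = [1, 2, 8, 7, 8, 7, 1, 3, 7, 8]
Step 2: Midrank |d_i| (ties get averaged ranks).
ranks: |1|->1.5, |2|->3, |8|->9, |7|->6, |8|->9, |7|->6, |1|->1.5, |3|->4, |7|->6, |8|->9
Step 3: Attach original signs; sum ranks with positive sign and with negative sign.
W+ = 9 + 6 + 6 + 1.5 = 22.5
W- = 1.5 + 3 + 9 + 4 + 6 + 9 = 32.5
(Check: W+ + W- = 55 should equal n(n+1)/2 = 55.)
Step 4: Test statistic W = min(W+, W-) = 22.5.
Step 5: Ties in |d|, so use the tie-corrected normal approximation.
        E[W] = n(n+1)/4 = 10*11/4 = 27.5.
        Tie groups: |d|=1 (t=2), |d|=7 (t=3), |d|=8 (t=3); sum(t^3 - t) = 54.
        Var[W] = n(n+1)(2n+1)/24 - sum(t^3-t)/48 = 2310/24 - 54/48 = 95.125.
        z = (W - E[W]) / sqrt(Var[W]) = (22.5 - 27.5) / 9.7532 = -0.5127.
        Two-sided p = 2*Phi(z) = 0.608195.
Step 6: alpha = 0.1. fail to reject H0.

W+ = 22.5, W- = 32.5, W = min = 22.5, p = 0.608195, fail to reject H0.


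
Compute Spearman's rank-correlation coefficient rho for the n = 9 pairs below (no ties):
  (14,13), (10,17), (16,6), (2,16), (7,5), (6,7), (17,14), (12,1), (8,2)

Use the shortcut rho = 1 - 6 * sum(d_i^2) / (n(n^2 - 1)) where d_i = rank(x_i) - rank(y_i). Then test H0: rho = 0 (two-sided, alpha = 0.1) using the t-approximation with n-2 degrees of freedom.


Step 1: Rank x and y separately (midranks; no ties here).
rank(x): 14->7, 10->5, 16->8, 2->1, 7->3, 6->2, 17->9, 12->6, 8->4
rank(y): 13->6, 17->9, 6->4, 16->8, 5->3, 7->5, 14->7, 1->1, 2->2
Step 2: d_i = R_x(i) - R_y(i); compute d_i^2.
  (7-6)^2=1, (5-9)^2=16, (8-4)^2=16, (1-8)^2=49, (3-3)^2=0, (2-5)^2=9, (9-7)^2=4, (6-1)^2=25, (4-2)^2=4
sum(d^2) = 124.
Step 3: rho = 1 - 6*124 / (9*(9^2 - 1)) = 1 - 744/720 = -0.033333.
Step 4: Under H0, t = rho * sqrt((n-2)/(1-rho^2)) = -0.0882 ~ t(7).
Step 5: Two-sided p-value from the t-distribution with 7 df = 0.932157.
Step 6: alpha = 0.1. fail to reject H0.

rho = -0.0333, p = 0.932157, fail to reject H0 at alpha = 0.1.


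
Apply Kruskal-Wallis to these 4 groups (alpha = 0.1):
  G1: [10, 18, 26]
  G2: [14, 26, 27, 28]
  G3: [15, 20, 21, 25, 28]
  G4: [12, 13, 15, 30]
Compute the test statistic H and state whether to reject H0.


Step 1: Combine all N = 16 observations and assign midranks.
sorted (value, group, rank): (10,G1,1), (12,G4,2), (13,G4,3), (14,G2,4), (15,G3,5.5), (15,G4,5.5), (18,G1,7), (20,G3,8), (21,G3,9), (25,G3,10), (26,G1,11.5), (26,G2,11.5), (27,G2,13), (28,G2,14.5), (28,G3,14.5), (30,G4,16)
Step 2: Sum ranks within each group.
R_1 = 19.5 (n_1 = 3)
R_2 = 43 (n_2 = 4)
R_3 = 47 (n_3 = 5)
R_4 = 26.5 (n_4 = 4)
Step 3: H = 12/(N(N+1)) * sum(R_i^2/n_i) - 3(N+1)
     = 12/(16*17) * (19.5^2/3 + 43^2/4 + 47^2/5 + 26.5^2/4) - 3*17
     = 0.044118 * 1206.36 - 51
     = 2.221875.
Step 4: Ties present; correction factor C = 1 - 18/(16^3 - 16) = 0.995588. Corrected H = 2.221875 / 0.995588 = 2.231721.
Step 5: Under H0, H ~ chi^2(3); p-value = 0.525727.
Step 6: alpha = 0.1. fail to reject H0.

H = 2.2317, df = 3, p = 0.525727, fail to reject H0.


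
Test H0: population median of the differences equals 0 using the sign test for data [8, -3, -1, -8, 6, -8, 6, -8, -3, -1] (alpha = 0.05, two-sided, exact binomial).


Step 1: Discard zero differences. Original n = 10; n_eff = number of nonzero differences = 10.
Nonzero differences (with sign): +8, -3, -1, -8, +6, -8, +6, -8, -3, -1
Step 2: Count signs: positive = 3, negative = 7.
Step 3: Under H0: P(positive) = 0.5, so the number of positives S ~ Bin(10, 0.5).
Step 4: Two-sided exact p-value = sum of Bin(10,0.5) probabilities at or below the observed probability = 0.343750.
Step 5: alpha = 0.05. fail to reject H0.

n_eff = 10, pos = 3, neg = 7, p = 0.343750, fail to reject H0.


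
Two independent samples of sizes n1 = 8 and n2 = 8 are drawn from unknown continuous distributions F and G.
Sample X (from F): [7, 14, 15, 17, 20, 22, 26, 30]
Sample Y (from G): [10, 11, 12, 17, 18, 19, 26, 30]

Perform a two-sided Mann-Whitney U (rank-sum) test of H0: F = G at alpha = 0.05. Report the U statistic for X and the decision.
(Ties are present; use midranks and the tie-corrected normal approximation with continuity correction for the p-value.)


Step 1: Combine and sort all 16 observations; assign midranks.
sorted (value, group): (7,X), (10,Y), (11,Y), (12,Y), (14,X), (15,X), (17,X), (17,Y), (18,Y), (19,Y), (20,X), (22,X), (26,X), (26,Y), (30,X), (30,Y)
ranks: 7->1, 10->2, 11->3, 12->4, 14->5, 15->6, 17->7.5, 17->7.5, 18->9, 19->10, 20->11, 22->12, 26->13.5, 26->13.5, 30->15.5, 30->15.5
Step 2: Rank sum for X: R1 = 1 + 5 + 6 + 7.5 + 11 + 12 + 13.5 + 15.5 = 71.5.
Step 3: U_X = R1 - n1(n1+1)/2 = 71.5 - 8*9/2 = 71.5 - 36 = 35.5.
       U_Y = n1*n2 - U_X = 64 - 35.5 = 28.5.
Step 4: Ties are present, so use the tie-corrected normal approximation (with continuity correction) for the p-value.
Step 5: p-value = 0.752184; compare to alpha = 0.05. fail to reject H0.

U_X = 35.5, p = 0.752184, fail to reject H0 at alpha = 0.05.


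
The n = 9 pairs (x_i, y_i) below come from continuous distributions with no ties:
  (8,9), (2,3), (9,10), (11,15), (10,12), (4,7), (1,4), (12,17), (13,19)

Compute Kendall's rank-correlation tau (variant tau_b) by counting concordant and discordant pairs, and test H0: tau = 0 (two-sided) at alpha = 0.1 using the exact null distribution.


Step 1: Enumerate the 36 unordered pairs (i,j) with i<j and classify each by sign(x_j-x_i) * sign(y_j-y_i).
  (1,2):dx=-6,dy=-6->C; (1,3):dx=+1,dy=+1->C; (1,4):dx=+3,dy=+6->C; (1,5):dx=+2,dy=+3->C
  (1,6):dx=-4,dy=-2->C; (1,7):dx=-7,dy=-5->C; (1,8):dx=+4,dy=+8->C; (1,9):dx=+5,dy=+10->C
  (2,3):dx=+7,dy=+7->C; (2,4):dx=+9,dy=+12->C; (2,5):dx=+8,dy=+9->C; (2,6):dx=+2,dy=+4->C
  (2,7):dx=-1,dy=+1->D; (2,8):dx=+10,dy=+14->C; (2,9):dx=+11,dy=+16->C; (3,4):dx=+2,dy=+5->C
  (3,5):dx=+1,dy=+2->C; (3,6):dx=-5,dy=-3->C; (3,7):dx=-8,dy=-6->C; (3,8):dx=+3,dy=+7->C
  (3,9):dx=+4,dy=+9->C; (4,5):dx=-1,dy=-3->C; (4,6):dx=-7,dy=-8->C; (4,7):dx=-10,dy=-11->C
  (4,8):dx=+1,dy=+2->C; (4,9):dx=+2,dy=+4->C; (5,6):dx=-6,dy=-5->C; (5,7):dx=-9,dy=-8->C
  (5,8):dx=+2,dy=+5->C; (5,9):dx=+3,dy=+7->C; (6,7):dx=-3,dy=-3->C; (6,8):dx=+8,dy=+10->C
  (6,9):dx=+9,dy=+12->C; (7,8):dx=+11,dy=+13->C; (7,9):dx=+12,dy=+15->C; (8,9):dx=+1,dy=+2->C
Step 2: C = 35, D = 1, total pairs = 36.
Step 3: tau = (C - D)/(n(n-1)/2) = (35 - 1)/36 = 0.944444.
Step 4: Exact two-sided p-value (enumerate n! = 362880 permutations of y under H0): p = 0.000050.
Step 5: alpha = 0.1. reject H0.

tau_b = 0.9444 (C=35, D=1), p = 0.000050, reject H0.


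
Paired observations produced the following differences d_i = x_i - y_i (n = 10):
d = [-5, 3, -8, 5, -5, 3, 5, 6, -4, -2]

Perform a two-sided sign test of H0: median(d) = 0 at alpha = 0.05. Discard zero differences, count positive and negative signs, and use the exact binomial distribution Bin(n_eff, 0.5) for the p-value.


Step 1: Discard zero differences. Original n = 10; n_eff = number of nonzero differences = 10.
Nonzero differences (with sign): -5, +3, -8, +5, -5, +3, +5, +6, -4, -2
Step 2: Count signs: positive = 5, negative = 5.
Step 3: Under H0: P(positive) = 0.5, so the number of positives S ~ Bin(10, 0.5).
Step 4: Two-sided exact p-value = sum of Bin(10,0.5) probabilities at or below the observed probability = 1.000000.
Step 5: alpha = 0.05. fail to reject H0.

n_eff = 10, pos = 5, neg = 5, p = 1.000000, fail to reject H0.


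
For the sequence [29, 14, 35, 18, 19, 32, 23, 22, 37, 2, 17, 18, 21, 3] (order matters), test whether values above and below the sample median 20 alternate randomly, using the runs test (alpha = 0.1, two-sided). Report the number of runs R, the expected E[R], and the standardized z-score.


Step 1: Compute median = 20; label A = above, B = below.
Labels in order: ABABBAAAABBBAB  (n_A = 7, n_B = 7)
Step 2: Count runs R = 8.
Step 3: Under H0 (random ordering), E[R] = 2*n_A*n_B/(n_A+n_B) + 1 = 2*7*7/14 + 1 = 8.0000.
        Var[R] = 2*n_A*n_B*(2*n_A*n_B - n_A - n_B) / ((n_A+n_B)^2 * (n_A+n_B-1)) = 8232/2548 = 3.2308.
        SD[R] = 1.7974.
Step 4: R = E[R], so z = 0 with no continuity correction.
Step 5: Two-sided p-value via normal approximation = 2*(1 - Phi(|z|)) = 1.000000.
Step 6: alpha = 0.1. fail to reject H0.

R = 8, z = 0.0000, p = 1.000000, fail to reject H0.


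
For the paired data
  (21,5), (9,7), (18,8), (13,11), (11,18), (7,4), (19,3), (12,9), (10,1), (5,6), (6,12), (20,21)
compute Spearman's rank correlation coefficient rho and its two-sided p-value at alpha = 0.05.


Step 1: Rank x and y separately (midranks; no ties here).
rank(x): 21->12, 9->4, 18->9, 13->8, 11->6, 7->3, 19->10, 12->7, 10->5, 5->1, 6->2, 20->11
rank(y): 5->4, 7->6, 8->7, 11->9, 18->11, 4->3, 3->2, 9->8, 1->1, 6->5, 12->10, 21->12
Step 2: d_i = R_x(i) - R_y(i); compute d_i^2.
  (12-4)^2=64, (4-6)^2=4, (9-7)^2=4, (8-9)^2=1, (6-11)^2=25, (3-3)^2=0, (10-2)^2=64, (7-8)^2=1, (5-1)^2=16, (1-5)^2=16, (2-10)^2=64, (11-12)^2=1
sum(d^2) = 260.
Step 3: rho = 1 - 6*260 / (12*(12^2 - 1)) = 1 - 1560/1716 = 0.090909.
Step 4: Under H0, t = rho * sqrt((n-2)/(1-rho^2)) = 0.2887 ~ t(10).
Step 5: Two-sided p-value from the t-distribution with 10 df = 0.778725.
Step 6: alpha = 0.05. fail to reject H0.

rho = 0.0909, p = 0.778725, fail to reject H0 at alpha = 0.05.


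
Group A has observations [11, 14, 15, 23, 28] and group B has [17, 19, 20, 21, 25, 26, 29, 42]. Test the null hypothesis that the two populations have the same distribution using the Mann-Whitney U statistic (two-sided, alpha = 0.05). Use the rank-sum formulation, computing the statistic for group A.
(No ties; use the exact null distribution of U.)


Step 1: Combine and sort all 13 observations; assign midranks.
sorted (value, group): (11,X), (14,X), (15,X), (17,Y), (19,Y), (20,Y), (21,Y), (23,X), (25,Y), (26,Y), (28,X), (29,Y), (42,Y)
ranks: 11->1, 14->2, 15->3, 17->4, 19->5, 20->6, 21->7, 23->8, 25->9, 26->10, 28->11, 29->12, 42->13
Step 2: Rank sum for X: R1 = 1 + 2 + 3 + 8 + 11 = 25.
Step 3: U_X = R1 - n1(n1+1)/2 = 25 - 5*6/2 = 25 - 15 = 10.
       U_Y = n1*n2 - U_X = 40 - 10 = 30.
Step 4: No ties, so the exact null distribution of U (based on enumerating the C(13,5) = 1287 equally likely rank assignments) gives the two-sided p-value.
Step 5: p-value = 0.170940; compare to alpha = 0.05. fail to reject H0.

U_X = 10, p = 0.170940, fail to reject H0 at alpha = 0.05.
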